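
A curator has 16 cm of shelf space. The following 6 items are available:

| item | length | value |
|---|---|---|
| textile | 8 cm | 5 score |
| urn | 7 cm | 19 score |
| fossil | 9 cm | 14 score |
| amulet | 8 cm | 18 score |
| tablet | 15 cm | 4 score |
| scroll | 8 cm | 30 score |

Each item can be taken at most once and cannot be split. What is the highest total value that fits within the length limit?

Check high-value combinations within 16 cm:
- urn+scroll: length 7+8=15, value 19+30=49
- amulet+scroll: length 8+8=16, value 18+30=48
- urn+amulet: length 7+8=15, value 19+18=37
- textile+scroll: length 8+8=16, value 5+30=35
Best: 49 score.

49 score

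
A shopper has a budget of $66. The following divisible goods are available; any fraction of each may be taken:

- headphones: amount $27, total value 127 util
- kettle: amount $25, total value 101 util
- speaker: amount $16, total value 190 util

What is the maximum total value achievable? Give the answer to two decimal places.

Take in order of value per unit:
- speaker (190/16 per unit): all 16 → value 190, running total 190.00
- headphones (127/27 per unit): all 27 → value 127, running total 317.00
- kettle (101/25 per unit): 23 of 25 → value 23×101/25 = 92.9200, running total 409.92
Total 409.92.

409.92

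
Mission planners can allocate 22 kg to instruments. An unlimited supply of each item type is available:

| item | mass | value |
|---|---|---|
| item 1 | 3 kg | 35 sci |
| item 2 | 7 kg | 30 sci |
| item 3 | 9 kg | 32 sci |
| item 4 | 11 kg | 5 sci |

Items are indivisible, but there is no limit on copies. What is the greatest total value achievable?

Best value-per-unit is item 1 at 35/3, and filling with it alone uses mass 7×3=21. No mix of the others beats 7×35 = 245.

245 sci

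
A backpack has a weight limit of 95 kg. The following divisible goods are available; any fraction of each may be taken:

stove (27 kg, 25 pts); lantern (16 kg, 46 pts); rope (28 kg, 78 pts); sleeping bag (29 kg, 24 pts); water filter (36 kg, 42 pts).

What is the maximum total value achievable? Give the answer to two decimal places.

179.89

Take in order of value per unit:
- lantern (46/16 per unit): all 16 → value 46, running total 46.00
- rope (78/28 per unit): all 28 → value 78, running total 124.00
- water filter (42/36 per unit): all 36 → value 42, running total 166.00
- stove (25/27 per unit): 15 of 27 → value 15×25/27 = 13.8889, running total 179.89
Total 179.89.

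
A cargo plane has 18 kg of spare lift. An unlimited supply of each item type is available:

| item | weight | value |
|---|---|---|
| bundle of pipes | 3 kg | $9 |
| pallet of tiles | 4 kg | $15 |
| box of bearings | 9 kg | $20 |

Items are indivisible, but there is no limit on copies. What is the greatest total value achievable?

Best value-per-unit is pallet of tiles at 15/4; filling with it alone gives 4×15 = 60.
Optimal mix: 2×bundle of pipes + 3×pallet of tiles → weight 18, value 63.

$63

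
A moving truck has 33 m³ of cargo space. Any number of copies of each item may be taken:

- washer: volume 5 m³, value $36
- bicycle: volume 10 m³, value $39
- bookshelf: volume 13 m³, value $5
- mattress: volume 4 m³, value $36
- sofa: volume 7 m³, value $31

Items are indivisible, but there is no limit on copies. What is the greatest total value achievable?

Best value-per-unit is mattress at 36/4; filling with it alone gives 8×36 = 288.
Optimal mix: 1×washer + 7×mattress → volume 33, value 288.

$288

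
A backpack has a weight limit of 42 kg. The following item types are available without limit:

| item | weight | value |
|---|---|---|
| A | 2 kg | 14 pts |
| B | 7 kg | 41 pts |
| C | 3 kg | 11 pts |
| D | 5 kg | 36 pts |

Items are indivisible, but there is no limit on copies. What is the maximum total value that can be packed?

Best value-per-unit is D at 36/5; filling with it alone gives 8×36 = 288.
Optimal mix: 1×A + 8×D → weight 42, value 302.

302 pts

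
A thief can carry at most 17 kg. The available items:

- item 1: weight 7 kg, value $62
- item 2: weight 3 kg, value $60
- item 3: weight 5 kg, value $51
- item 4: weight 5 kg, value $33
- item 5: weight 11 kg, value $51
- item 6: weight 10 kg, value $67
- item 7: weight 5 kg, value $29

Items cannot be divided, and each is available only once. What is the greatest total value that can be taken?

Check high-value combinations within 17 kg:
- item 1+item 2+item 3: weight 7+3+5=15, value 62+60+51=173
- item 1+item 2+item 4: weight 7+3+5=15, value 62+60+33=155
- item 1+item 2+item 7: weight 7+3+5=15, value 62+60+29=151
Best: $173.

$173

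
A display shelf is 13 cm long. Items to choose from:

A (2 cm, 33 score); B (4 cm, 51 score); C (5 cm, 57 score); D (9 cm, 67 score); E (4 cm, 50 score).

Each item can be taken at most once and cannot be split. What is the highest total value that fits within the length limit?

Check high-value combinations within 13 cm:
- B+C+E: length 4+5+4=13, value 51+57+50=158
- A+B+C: length 2+4+5=11, value 33+51+57=141
- A+C+E: length 2+5+4=11, value 33+57+50=140
- A+B+E: length 2+4+4=10, value 33+51+50=134
- B+D: length 4+9=13, value 51+67=118
Best: 158 score.

158 score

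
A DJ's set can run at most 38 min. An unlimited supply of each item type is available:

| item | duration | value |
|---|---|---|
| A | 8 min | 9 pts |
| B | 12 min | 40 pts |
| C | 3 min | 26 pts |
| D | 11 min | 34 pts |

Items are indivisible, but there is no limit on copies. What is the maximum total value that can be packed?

312 pts

Best value-per-unit is C at 26/3, and filling with it alone uses duration 12×3=36. No mix of the others beats 12×26 = 312.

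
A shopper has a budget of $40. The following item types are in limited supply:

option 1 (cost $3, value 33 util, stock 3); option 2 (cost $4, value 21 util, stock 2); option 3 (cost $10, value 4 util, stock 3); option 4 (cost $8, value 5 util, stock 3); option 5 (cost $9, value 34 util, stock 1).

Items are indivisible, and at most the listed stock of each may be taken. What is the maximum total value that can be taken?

Best selections within cost 40 and stock limits:
- 3×option 1 + 2×option 2 + 1×option 4 + 1×option 5: cost 34, value 180
- 3×option 1 + 2×option 2 + 1×option 3 + 1×option 5: cost 36, value 179
- 3×option 1 + 2×option 2 + 1×option 5: cost 26, value 175
- 3×option 1 + 1×option 2 + 2×option 4 + 1×option 5: cost 38, value 164
Best: 180 util.

180 util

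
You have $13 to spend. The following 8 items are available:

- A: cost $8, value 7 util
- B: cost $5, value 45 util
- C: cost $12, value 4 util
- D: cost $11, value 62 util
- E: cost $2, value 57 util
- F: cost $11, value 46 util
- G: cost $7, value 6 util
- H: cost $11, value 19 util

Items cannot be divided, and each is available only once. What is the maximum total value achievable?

119 util

This is a 0/1 knapsack; check combinations near the capacity.
- D+E: cost 11+2=13, value 62+57=119
- E+F: cost 2+11=13, value 57+46=103
- B+E: cost 5+2=7, value 45+57=102
- E+H: cost 2+11=13, value 57+19=76
Best: 119 util.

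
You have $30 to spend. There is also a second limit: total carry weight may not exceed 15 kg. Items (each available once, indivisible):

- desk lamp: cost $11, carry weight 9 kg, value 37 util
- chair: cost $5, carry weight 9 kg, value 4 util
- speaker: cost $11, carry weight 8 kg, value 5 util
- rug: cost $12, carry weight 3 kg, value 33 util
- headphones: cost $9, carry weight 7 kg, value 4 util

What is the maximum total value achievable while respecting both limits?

70 util

Feasible sets respecting both limits:
- desk lamp+rug: cost 23, carry weight 12, value 70
- speaker+rug: cost 23, carry weight 11, value 38
- desk lamp: cost 11, carry weight 9, value 37
Best: 70 util.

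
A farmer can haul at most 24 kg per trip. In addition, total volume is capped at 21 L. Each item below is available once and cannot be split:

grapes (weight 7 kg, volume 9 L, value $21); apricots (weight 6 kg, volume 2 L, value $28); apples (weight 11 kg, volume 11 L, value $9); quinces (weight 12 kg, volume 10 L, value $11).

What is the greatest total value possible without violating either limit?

Feasible sets respecting both limits:
- grapes+apricots: weight 13, volume 11, value 49
- apricots+quinces: weight 18, volume 12, value 39
- apricots+apples: weight 17, volume 13, value 37
- grapes+quinces: weight 19, volume 19, value 32
Best: $49.

$49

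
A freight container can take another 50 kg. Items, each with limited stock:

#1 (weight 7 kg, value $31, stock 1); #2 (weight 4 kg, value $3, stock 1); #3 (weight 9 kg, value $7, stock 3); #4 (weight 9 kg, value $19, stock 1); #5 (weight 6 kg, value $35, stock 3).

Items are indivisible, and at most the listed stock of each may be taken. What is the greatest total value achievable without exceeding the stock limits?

Top feasible selections:
- 1×#1 + 1×#2 + 1×#3 + 1×#4 + 3×#5: weight 47, value 165
- 1×#1 + 1×#3 + 1×#4 + 3×#5: weight 43, value 162
- 1×#1 + 1×#2 + 1×#4 + 3×#5: weight 38, value 158
Best: $165.

$165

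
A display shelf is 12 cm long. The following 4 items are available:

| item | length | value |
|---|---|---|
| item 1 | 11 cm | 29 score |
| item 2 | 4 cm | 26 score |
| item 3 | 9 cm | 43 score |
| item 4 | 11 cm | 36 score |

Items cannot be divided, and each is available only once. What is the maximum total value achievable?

43 score

Check high-value combinations within 12 cm:
- item 3: length 9, value 43
- item 4: length 11, value 36
- item 1: length 11, value 29
- item 2: length 4, value 26
Best: 43 score.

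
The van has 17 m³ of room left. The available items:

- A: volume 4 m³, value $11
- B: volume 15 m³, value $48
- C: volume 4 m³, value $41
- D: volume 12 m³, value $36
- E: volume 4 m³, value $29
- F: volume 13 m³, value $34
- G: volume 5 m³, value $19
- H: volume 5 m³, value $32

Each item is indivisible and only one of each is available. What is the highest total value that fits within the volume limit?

$113

Check high-value combinations within 17 m³:
- A+C+E+H: volume 4+4+4+5=17, value 11+41+29+32=113
- C+E+H: volume 4+4+5=13, value 41+29+32=102
- A+C+E+G: volume 4+4+4+5=17, value 11+41+29+19=100
- C+G+H: volume 4+5+5=14, value 41+19+32=92
Best: $113.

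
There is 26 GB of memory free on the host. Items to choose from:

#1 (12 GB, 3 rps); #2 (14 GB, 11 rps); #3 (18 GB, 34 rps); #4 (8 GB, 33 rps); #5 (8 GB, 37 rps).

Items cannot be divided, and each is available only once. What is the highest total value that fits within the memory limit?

Check high-value combinations within 26 GB:
- #3+#5: memory 18+8=26, value 34+37=71
- #4+#5: memory 8+8=16, value 33+37=70
- #3+#4: memory 18+8=26, value 34+33=67
Best: 71 rps.

71 rps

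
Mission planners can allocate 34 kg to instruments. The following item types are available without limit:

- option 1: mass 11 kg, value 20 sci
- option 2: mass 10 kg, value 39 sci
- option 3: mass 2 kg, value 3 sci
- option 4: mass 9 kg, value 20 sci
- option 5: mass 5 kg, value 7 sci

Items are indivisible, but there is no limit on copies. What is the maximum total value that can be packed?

Best value-per-unit is option 2 at 39/10; filling with it alone gives 3×39 = 117.
Optimal mix: 3×option 2 + 2×option 3 → mass 34, value 123.

123 sci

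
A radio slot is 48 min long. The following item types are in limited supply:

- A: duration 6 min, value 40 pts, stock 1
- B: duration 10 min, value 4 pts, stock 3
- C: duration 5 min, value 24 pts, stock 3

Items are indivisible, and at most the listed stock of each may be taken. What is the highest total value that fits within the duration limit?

Top feasible selections:
- 1×A + 2×B + 3×C: duration 41, value 120
- 1×A + 1×B + 3×C: duration 31, value 116
Best: 120 pts.

120 pts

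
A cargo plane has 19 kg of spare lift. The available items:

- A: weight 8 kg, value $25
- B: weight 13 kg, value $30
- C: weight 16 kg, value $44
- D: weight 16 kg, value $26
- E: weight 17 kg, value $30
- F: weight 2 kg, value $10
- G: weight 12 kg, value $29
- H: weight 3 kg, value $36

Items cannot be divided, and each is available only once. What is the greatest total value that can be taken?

$80

Check high-value combinations within 19 kg:
- C+H: weight 16+3=19, value 44+36=80
- B+F+H: weight 13+2+3=18, value 30+10+36=76
- F+G+H: weight 2+12+3=17, value 10+29+36=75
- A+F+H: weight 8+2+3=13, value 25+10+36=71
Best: $80.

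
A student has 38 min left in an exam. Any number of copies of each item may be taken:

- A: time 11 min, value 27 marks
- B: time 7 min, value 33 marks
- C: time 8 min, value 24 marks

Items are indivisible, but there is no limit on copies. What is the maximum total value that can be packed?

165 marks

Best value-per-unit is B at 33/7, and filling with it alone uses time 5×7=35. No mix of the others beats 5×33 = 165.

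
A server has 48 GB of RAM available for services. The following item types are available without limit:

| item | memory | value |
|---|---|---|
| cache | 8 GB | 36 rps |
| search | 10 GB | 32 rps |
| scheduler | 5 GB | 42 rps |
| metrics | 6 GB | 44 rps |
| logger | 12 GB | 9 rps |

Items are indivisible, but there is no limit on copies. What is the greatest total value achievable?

Best value-per-unit is scheduler at 42/5; filling with it alone gives 9×42 = 378.
Optimal mix: 6×scheduler + 3×metrics → memory 48, value 384.

384 rps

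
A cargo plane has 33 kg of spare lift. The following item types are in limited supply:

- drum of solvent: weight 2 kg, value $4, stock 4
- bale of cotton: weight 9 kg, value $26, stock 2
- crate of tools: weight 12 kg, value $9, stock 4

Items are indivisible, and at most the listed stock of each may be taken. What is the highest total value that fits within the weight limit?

$68

Best selections within weight 33 and stock limits:
- 4×drum of solvent + 2×bale of cotton: weight 26, value 68
- 1×drum of solvent + 2×bale of cotton + 1×crate of tools: weight 32, value 65
- 3×drum of solvent + 2×bale of cotton: weight 24, value 64
- 2×bale of cotton + 1×crate of tools: weight 30, value 61
Best: $68.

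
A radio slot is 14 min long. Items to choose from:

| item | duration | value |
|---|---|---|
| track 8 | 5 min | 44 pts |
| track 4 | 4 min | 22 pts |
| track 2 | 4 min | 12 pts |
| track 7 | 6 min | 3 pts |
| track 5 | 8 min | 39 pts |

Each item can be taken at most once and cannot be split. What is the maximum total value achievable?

Check high-value combinations within 14 min:
- track 8+track 5: duration 5+8=13, value 44+39=83
- track 8+track 4+track 2: duration 5+4+4=13, value 44+22+12=78
- track 8+track 4: duration 5+4=9, value 44+22=66
Best: 83 pts.

83 pts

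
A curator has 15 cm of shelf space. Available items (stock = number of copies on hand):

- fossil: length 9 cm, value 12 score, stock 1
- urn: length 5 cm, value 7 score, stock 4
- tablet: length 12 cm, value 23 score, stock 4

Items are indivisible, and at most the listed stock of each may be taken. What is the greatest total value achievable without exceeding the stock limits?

23 score

Best selections within length 15 and stock limits:
- 1×tablet: length 12, value 23
- 3×urn: length 15, value 21
- 1×fossil + 1×urn: length 14, value 19
Best: 23 score.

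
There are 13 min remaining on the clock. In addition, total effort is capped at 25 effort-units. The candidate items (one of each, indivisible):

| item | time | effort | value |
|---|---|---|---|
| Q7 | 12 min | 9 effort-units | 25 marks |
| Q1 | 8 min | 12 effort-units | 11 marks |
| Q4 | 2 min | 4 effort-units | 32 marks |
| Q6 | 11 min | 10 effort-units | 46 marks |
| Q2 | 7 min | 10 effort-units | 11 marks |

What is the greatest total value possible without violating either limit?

Feasible sets respecting both limits:
- Q4+Q6: time 13, effort 14, value 78
- Q6: time 11, effort 10, value 46
- Q1+Q4: time 10, effort 16, value 43
- Q4+Q2: time 9, effort 14, value 43
Best: 78 marks.

78 marks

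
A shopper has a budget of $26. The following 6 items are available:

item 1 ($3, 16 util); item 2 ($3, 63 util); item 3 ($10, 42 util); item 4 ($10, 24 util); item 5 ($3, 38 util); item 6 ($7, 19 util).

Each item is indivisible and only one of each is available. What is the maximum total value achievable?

Check high-value combinations within $26:
- item 1+item 2+item 3+item 5+item 6: cost 3+3+10+3+7=26, value 16+63+42+38+19=178
- item 2+item 3+item 4+item 5: cost 3+10+10+3=26, value 63+42+24+38=167
- item 2+item 3+item 5+item 6: cost 3+10+3+7=23, value 63+42+38+19=162
Best: 178 util.

178 util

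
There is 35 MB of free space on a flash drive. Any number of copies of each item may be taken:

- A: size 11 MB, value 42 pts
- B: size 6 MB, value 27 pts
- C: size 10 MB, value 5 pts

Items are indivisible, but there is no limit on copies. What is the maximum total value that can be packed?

150 pts

Best value-per-unit is B at 27/6; filling with it alone gives 5×27 = 135.
Optimal mix: 1×A + 4×B → size 35, value 150.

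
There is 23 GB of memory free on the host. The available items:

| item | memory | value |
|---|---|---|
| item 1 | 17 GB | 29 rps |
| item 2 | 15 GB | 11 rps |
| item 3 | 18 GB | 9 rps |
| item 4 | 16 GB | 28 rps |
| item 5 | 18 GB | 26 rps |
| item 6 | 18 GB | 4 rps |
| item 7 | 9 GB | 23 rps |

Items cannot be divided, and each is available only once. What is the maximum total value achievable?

29 rps

Check high-value combinations within 23 GB:
- item 1: memory 17, value 29
- item 4: memory 16, value 28
- item 5: memory 18, value 26
Best: 29 rps.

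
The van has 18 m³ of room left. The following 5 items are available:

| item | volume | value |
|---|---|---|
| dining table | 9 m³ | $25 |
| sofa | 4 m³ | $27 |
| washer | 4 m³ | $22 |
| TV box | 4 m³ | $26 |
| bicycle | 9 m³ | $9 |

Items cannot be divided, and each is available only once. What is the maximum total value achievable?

$78

Check high-value combinations within 18 m³:
- dining table+sofa+TV box: volume 9+4+4=17, value 25+27+26=78
- sofa+washer+TV box: volume 4+4+4=12, value 27+22+26=75
- dining table+sofa+washer: volume 9+4+4=17, value 25+27+22=74
Best: $78.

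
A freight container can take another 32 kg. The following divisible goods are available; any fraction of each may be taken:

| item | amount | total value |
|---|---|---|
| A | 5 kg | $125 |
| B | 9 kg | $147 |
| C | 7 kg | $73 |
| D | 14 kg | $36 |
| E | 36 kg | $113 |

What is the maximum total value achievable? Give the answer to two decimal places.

Take in order of value per unit:
- A (125/5 per unit): all 5 → value 125, running total 125.00
- B (147/9 per unit): all 9 → value 147, running total 272.00
- C (73/7 per unit): all 7 → value 73, running total 345.00
- E (113/36 per unit): 11 of 36 → value 11×113/36 = 34.5278, running total 379.53
Total 379.53.

379.53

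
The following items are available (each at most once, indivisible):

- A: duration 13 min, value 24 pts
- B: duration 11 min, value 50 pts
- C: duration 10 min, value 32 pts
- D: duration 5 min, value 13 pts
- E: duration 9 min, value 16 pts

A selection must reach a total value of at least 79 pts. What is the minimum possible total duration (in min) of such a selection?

Subsets with value ≥ 79, sorted by total duration:
- B+C: duration 21, value 82
- B+D+E: duration 25, value 79
- B+C+D: duration 26, value 95
Minimum duration: 21 min.

21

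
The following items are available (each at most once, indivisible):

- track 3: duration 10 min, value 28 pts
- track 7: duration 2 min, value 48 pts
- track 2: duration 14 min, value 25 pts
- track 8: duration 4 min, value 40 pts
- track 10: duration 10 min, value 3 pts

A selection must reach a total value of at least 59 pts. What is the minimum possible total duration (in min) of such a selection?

Subsets with value ≥ 59, sorted by total duration:
- track 7+track 8: duration 6, value 88
- track 3+track 7: duration 12, value 76
Minimum duration: 6 min.

6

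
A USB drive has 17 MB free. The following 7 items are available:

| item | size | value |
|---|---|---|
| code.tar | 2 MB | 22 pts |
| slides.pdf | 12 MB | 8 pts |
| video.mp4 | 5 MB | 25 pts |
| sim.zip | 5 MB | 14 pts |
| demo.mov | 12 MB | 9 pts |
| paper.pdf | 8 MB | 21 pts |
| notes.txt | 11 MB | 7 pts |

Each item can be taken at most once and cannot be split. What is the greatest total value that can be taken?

Check high-value combinations within 17 MB:
- code.tar+video.mp4+paper.pdf: size 2+5+8=15, value 22+25+21=68
- code.tar+video.mp4+sim.zip: size 2+5+5=12, value 22+25+14=61
- code.tar+sim.zip+paper.pdf: size 2+5+8=15, value 22+14+21=57
- code.tar+video.mp4: size 2+5=7, value 22+25=47
- video.mp4+paper.pdf: size 5+8=13, value 25+21=46
Best: 68 pts.

68 pts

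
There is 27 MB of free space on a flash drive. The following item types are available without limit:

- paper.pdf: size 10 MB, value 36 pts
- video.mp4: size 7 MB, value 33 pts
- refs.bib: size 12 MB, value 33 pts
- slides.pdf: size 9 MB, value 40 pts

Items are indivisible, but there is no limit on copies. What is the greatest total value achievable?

Best value-per-unit is video.mp4 at 33/7; filling with it alone gives 3×33 = 99.
Optimal mix: 3×slides.pdf → size 27, value 120.

120 pts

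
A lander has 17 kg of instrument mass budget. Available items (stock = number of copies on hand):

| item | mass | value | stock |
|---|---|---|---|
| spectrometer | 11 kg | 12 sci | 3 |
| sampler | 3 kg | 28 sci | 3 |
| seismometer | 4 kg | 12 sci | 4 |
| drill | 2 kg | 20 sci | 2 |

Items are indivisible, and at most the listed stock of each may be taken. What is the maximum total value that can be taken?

Top feasible selections:
- 3×sampler + 1×seismometer + 2×drill: mass 17, value 136
- 3×sampler + 2×drill: mass 13, value 124
- 3×sampler + 1×seismometer + 1×drill: mass 15, value 116
Best: 136 sci.

136 sci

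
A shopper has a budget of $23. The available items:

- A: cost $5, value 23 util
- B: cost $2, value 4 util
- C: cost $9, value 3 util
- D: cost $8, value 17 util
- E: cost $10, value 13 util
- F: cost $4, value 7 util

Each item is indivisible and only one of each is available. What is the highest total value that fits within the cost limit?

53 util

Check high-value combinations within $23:
- A+D+E: cost 5+8+10=23, value 23+17+13=53
- A+B+D+F: cost 5+2+8+4=19, value 23+4+17+7=51
- A+D+F: cost 5+8+4=17, value 23+17+7=47
Best: 53 util.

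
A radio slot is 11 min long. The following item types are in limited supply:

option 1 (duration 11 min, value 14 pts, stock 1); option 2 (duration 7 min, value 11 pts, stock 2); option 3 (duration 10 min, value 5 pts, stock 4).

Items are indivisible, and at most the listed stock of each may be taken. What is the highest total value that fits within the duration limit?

14 pts

Best selections within duration 11 and stock limits:
- 1×option 1: duration 11, value 14
- 1×option 2: duration 7, value 11
- 1×option 3: duration 10, value 5
Best: 14 pts.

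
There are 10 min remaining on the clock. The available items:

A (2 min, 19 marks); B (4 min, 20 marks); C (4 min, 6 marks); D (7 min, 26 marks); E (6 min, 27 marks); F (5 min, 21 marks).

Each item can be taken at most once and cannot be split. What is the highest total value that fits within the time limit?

47 marks

Check high-value combinations within 10 min:
- B+E: time 4+6=10, value 20+27=47
- A+E: time 2+6=8, value 19+27=46
- A+D: time 2+7=9, value 19+26=45
- A+B+C: time 2+4+4=10, value 19+20+6=45
- B+F: time 4+5=9, value 20+21=41
Best: 47 marks.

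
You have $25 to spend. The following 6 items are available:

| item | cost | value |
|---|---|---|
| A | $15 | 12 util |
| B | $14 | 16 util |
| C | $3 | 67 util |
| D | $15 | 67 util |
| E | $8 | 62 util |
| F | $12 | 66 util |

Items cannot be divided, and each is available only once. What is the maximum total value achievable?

Check high-value combinations within $25:
- C+E+F: cost 3+8+12=23, value 67+62+66=195
- B+C+E: cost 14+3+8=25, value 16+67+62=145
- C+D: cost 3+15=18, value 67+67=134
- C+F: cost 3+12=15, value 67+66=133
Best: 195 util.

195 util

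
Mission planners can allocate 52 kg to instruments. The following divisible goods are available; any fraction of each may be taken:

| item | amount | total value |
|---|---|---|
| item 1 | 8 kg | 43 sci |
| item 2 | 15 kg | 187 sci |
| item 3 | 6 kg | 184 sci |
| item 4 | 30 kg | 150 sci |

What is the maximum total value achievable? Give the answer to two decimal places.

529.00

Take in order of value per unit:
- item 3 (184/6 per unit): all 6 → value 184, running total 184.00
- item 2 (187/15 per unit): all 15 → value 187, running total 371.00
- item 1 (43/8 per unit): all 8 → value 43, running total 414.00
- item 4 (150/30 per unit): 23 of 30 → value 23×150/30 = 115.0000, running total 529.00
Total 529.00.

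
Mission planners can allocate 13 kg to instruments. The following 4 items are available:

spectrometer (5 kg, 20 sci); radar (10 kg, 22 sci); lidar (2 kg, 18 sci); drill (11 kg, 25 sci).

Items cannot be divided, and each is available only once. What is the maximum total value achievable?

This is a 0/1 knapsack; check combinations near the capacity.
- lidar+drill: mass 2+11=13, value 18+25=43
- radar+lidar: mass 10+2=12, value 22+18=40
- spectrometer+lidar: mass 5+2=7, value 20+18=38
- drill: mass 11, value 25
- radar: mass 10, value 22
Best: 43 sci.

43 sci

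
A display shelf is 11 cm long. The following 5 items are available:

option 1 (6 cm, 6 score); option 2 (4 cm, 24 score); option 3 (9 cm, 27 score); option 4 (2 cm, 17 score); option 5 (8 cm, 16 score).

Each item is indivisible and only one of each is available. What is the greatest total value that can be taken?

44 score

Check high-value combinations within 11 cm:
- option 3+option 4: length 9+2=11, value 27+17=44
- option 2+option 4: length 4+2=6, value 24+17=41
- option 4+option 5: length 2+8=10, value 17+16=33
- option 1+option 2: length 6+4=10, value 6+24=30
Best: 44 score.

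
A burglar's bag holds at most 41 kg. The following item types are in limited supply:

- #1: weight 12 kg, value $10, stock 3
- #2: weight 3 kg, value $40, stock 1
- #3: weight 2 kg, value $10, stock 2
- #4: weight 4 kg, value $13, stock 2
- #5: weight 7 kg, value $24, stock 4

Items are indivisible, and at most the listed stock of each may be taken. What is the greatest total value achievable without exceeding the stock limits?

$172

Top feasible selections:
- 1×#2 + 1×#3 + 2×#4 + 4×#5: weight 41, value 172
- 1×#2 + 2×#3 + 1×#4 + 4×#5: weight 39, value 169
- 1×#2 + 2×#4 + 4×#5: weight 39, value 162
Best: $172.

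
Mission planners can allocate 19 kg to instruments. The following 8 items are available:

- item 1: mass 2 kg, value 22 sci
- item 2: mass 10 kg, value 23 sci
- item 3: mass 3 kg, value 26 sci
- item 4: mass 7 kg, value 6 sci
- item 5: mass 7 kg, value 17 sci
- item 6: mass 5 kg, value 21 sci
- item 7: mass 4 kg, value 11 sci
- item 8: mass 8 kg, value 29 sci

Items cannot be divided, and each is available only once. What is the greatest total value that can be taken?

98 sci

Check high-value combinations within 19 kg:
- item 1+item 3+item 6+item 8: mass 2+3+5+8=18, value 22+26+21+29=98
- item 1+item 3+item 7+item 8: mass 2+3+4+8=17, value 22+26+11+29=88
- item 1+item 3+item 5+item 6: mass 2+3+7+5=17, value 22+26+17+21=86
- item 1+item 6+item 7+item 8: mass 2+5+4+8=19, value 22+21+11+29=83
- item 1+item 2+item 3+item 7: mass 2+10+3+4=19, value 22+23+26+11=82
Best: 98 sci.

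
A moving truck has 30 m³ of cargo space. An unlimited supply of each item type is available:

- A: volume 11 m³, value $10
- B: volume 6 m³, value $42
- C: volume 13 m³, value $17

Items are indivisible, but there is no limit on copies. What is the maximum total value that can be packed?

$210

Best value-per-unit is B at 42/6, and filling with it alone uses volume 5×6=30. No mix of the others beats 5×42 = 210.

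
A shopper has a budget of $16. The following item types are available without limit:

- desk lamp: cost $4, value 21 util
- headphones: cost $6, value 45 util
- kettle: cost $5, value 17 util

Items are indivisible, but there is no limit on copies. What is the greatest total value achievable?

Best value-per-unit is headphones at 45/6; filling with it alone gives 2×45 = 90.
Optimal mix: 1×desk lamp + 2×headphones → cost 16, value 111.

111 util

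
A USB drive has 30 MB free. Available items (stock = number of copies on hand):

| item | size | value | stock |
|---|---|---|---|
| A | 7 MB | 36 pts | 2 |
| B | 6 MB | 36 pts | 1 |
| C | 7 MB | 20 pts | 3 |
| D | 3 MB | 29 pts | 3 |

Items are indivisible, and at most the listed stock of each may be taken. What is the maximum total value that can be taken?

Best selections within size 30 and stock limits:
- 2×A + 1×B + 3×D: size 29, value 195
- 1×A + 1×B + 1×C + 3×D: size 29, value 179
Best: 195 pts.

195 pts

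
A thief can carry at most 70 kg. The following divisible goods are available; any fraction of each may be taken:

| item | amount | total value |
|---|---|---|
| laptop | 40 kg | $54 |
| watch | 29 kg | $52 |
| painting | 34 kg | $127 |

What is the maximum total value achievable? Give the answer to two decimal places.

188.45

Take in order of value per unit:
- painting (127/34 per unit): all 34 → value 127, running total 127.00
- watch (52/29 per unit): all 29 → value 52, running total 179.00
- laptop (54/40 per unit): 7 of 40 → value 7×54/40 = 9.4500, running total 188.45
Total 188.45.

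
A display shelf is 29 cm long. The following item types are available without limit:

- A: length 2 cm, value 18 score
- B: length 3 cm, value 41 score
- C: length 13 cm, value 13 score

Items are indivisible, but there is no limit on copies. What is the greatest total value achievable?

387 score

Best value-per-unit is B at 41/3; filling with it alone gives 9×41 = 369.
Optimal mix: 1×A + 9×B → length 29, value 387.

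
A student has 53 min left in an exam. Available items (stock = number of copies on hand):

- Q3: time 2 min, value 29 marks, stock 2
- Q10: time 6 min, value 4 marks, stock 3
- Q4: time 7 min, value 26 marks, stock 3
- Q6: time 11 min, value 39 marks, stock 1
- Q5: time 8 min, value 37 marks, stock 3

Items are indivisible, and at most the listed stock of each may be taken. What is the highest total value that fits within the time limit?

260 marks

Top feasible selections:
- 2×Q3 + 2×Q4 + 1×Q6 + 3×Q5: time 53, value 260
- 2×Q3 + 3×Q4 + 1×Q6 + 2×Q5: time 52, value 249
- 2×Q3 + 3×Q4 + 3×Q5: time 49, value 247
- 2×Q3 + 1×Q10 + 1×Q4 + 1×Q6 + 3×Q5: time 52, value 238
Best: 260 marks.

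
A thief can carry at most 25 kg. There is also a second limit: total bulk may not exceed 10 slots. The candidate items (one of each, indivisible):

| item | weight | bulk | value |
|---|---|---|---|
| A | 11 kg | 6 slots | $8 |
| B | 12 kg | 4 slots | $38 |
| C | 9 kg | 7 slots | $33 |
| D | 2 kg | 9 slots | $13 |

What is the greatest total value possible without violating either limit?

$46

Feasible sets respecting both limits:
- A+B: weight 23, bulk 10, value 46
- B: weight 12, bulk 4, value 38
- C: weight 9, bulk 7, value 33
Best: $46.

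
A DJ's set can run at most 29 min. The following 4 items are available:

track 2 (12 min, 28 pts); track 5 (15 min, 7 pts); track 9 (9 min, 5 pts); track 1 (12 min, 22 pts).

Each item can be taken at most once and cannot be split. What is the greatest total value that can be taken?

This is a 0/1 knapsack; check combinations near the capacity.
- track 2+track 1: duration 12+12=24, value 28+22=50
- track 2+track 5: duration 12+15=27, value 28+7=35
- track 2+track 9: duration 12+9=21, value 28+5=33
- track 5+track 1: duration 15+12=27, value 7+22=29
Best: 50 pts.

50 pts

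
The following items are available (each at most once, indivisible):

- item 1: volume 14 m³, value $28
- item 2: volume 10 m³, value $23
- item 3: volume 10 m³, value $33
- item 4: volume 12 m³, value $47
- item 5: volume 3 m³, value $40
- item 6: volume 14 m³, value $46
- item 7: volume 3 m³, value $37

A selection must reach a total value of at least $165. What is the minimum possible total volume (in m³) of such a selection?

32

Subsets with value ≥ 165, sorted by total volume:
- item 4+item 5+item 6+item 7: volume 32, value 170
- item 2+item 3+item 4+item 5+item 7: volume 38, value 180
Minimum volume: 32 m³.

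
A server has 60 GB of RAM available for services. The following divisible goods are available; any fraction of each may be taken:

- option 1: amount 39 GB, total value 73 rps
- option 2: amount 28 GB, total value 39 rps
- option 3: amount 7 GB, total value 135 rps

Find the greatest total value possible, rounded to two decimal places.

227.50

Take in order of value per unit:
- option 3 (135/7 per unit): all 7 → value 135, running total 135.00
- option 1 (73/39 per unit): all 39 → value 73, running total 208.00
- option 2 (39/28 per unit): 14 of 28 → value 14×39/28 = 19.5000, running total 227.50
Total 227.50.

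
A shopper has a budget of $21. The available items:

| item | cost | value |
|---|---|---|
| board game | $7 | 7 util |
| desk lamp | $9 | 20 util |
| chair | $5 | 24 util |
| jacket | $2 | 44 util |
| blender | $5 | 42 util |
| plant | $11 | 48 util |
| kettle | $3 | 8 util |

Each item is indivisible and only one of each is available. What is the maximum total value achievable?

142 util

Check high-value combinations within $21:
- jacket+blender+plant+kettle: cost 2+5+11+3=21, value 44+42+48+8=142
- jacket+blender+plant: cost 2+5+11=18, value 44+42+48=134
- desk lamp+chair+jacket+blender: cost 9+5+2+5=21, value 20+24+44+42=130
Best: 142 util.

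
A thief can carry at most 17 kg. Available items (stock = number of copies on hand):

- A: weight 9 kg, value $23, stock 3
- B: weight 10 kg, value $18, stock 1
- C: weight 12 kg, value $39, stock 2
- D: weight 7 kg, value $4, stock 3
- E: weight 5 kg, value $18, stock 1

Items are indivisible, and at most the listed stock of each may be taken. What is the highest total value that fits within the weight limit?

$57

Best selections within weight 17 and stock limits:
- 1×C + 1×E: weight 17, value 57
- 1×A + 1×E: weight 14, value 41
- 1×C: weight 12, value 39
- 1×B + 1×E: weight 15, value 36
Best: $57.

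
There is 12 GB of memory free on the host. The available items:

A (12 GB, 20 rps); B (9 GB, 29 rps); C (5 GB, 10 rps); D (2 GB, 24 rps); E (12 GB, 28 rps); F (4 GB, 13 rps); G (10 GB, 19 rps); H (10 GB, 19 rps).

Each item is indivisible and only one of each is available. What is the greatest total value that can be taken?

Check high-value combinations within 12 GB:
- B+D: memory 9+2=11, value 29+24=53
- C+D+F: memory 5+2+4=11, value 10+24+13=47
- D+G: memory 2+10=12, value 24+19=43
- D+H: memory 2+10=12, value 24+19=43
- D+F: memory 2+4=6, value 24+13=37
Best: 53 rps.

53 rps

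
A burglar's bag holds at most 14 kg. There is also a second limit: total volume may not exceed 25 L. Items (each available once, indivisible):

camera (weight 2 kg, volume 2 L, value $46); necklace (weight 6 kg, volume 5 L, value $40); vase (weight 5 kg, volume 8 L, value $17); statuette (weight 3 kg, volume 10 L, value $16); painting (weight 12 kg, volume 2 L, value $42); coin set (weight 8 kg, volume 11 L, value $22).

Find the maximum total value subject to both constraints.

Feasible sets respecting both limits:
- camera+necklace+vase: weight 13, volume 15, value 103
- camera+necklace+statuette: weight 11, volume 17, value 102
- camera+painting: weight 14, volume 4, value 88
- camera+necklace: weight 8, volume 7, value 86
Best: $103.

$103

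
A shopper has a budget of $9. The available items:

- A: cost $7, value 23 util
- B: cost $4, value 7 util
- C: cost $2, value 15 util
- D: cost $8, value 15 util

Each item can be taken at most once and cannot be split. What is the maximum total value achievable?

38 util

Check high-value combinations within $9:
- A+C: cost 7+2=9, value 23+15=38
- A: cost 7, value 23
- B+C: cost 4+2=6, value 7+15=22
Best: 38 util.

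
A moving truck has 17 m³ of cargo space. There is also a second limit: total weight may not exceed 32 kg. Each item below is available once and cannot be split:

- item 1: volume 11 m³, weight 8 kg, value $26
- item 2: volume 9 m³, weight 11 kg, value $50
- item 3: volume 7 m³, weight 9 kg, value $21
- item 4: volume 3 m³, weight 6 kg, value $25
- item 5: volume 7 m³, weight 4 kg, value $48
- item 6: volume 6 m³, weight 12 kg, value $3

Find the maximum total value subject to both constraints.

Feasible sets respecting both limits:
- item 2+item 5: volume 16, weight 15, value 98
- item 3+item 4+item 5: volume 17, weight 19, value 94
- item 4+item 5+item 6: volume 16, weight 22, value 76
- item 2+item 4: volume 12, weight 17, value 75
Best: $98.

$98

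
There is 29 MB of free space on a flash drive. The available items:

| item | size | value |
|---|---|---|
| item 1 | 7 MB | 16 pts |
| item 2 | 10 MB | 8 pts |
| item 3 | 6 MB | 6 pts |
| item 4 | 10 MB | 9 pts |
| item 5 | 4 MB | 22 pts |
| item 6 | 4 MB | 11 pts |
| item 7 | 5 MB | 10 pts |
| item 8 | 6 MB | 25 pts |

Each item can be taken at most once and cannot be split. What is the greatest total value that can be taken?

Check high-value combinations within 29 MB:
- item 1+item 5+item 6+item 7+item 8: size 7+4+4+5+6=26, value 16+22+11+10+25=84
- item 1+item 3+item 5+item 6+item 8: size 7+6+4+4+6=27, value 16+6+22+11+25=80
- item 1+item 3+item 5+item 7+item 8: size 7+6+4+5+6=28, value 16+6+22+10+25=79
Best: 84 pts.

84 pts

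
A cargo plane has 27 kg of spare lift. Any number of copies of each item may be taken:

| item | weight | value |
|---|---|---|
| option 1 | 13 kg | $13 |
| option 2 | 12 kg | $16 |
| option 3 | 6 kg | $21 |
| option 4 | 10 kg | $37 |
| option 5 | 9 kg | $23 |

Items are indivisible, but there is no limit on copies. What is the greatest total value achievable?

$95

Best value-per-unit is option 4 at 37/10; filling with it alone gives 2×37 = 74.
Optimal mix: 1×option 3 + 2×option 4 → weight 26, value 95.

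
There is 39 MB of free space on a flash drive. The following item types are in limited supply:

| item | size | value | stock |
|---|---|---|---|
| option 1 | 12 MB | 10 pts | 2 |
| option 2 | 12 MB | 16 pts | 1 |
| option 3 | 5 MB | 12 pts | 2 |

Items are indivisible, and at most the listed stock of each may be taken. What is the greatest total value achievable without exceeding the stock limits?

50 pts

Best selections within size 39 and stock limits:
- 1×option 1 + 1×option 2 + 2×option 3: size 34, value 50
- 2×option 1 + 2×option 3: size 34, value 44
- 1×option 2 + 2×option 3: size 22, value 40
- 1×option 1 + 1×option 2 + 1×option 3: size 29, value 38
Best: 50 pts.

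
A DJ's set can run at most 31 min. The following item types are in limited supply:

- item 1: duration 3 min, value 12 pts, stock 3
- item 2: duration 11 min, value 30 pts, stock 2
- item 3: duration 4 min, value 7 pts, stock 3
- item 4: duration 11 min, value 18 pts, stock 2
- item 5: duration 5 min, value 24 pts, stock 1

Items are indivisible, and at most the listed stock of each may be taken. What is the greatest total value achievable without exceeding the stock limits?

Best selections within duration 31 and stock limits:
- 3×item 1 + 1×item 2 + 1×item 3 + 1×item 5: duration 29, value 97
- 1×item 1 + 2×item 2 + 1×item 5: duration 30, value 96
- 3×item 1 + 2×item 2: duration 31, value 96
- 2×item 1 + 1×item 2 + 2×item 3 + 1×item 5: duration 30, value 92
Best: 97 pts.

97 pts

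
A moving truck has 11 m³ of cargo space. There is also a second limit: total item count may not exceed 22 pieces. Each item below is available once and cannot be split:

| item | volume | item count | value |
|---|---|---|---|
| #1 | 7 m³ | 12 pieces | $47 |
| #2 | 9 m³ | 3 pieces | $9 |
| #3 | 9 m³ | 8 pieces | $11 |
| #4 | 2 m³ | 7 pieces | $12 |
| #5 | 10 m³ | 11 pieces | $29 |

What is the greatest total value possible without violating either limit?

$59

Feasible sets respecting both limits:
- #1+#4: volume 9, item count 19, value 59
- #1: volume 7, item count 12, value 47
- #5: volume 10, item count 11, value 29
Best: $59.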